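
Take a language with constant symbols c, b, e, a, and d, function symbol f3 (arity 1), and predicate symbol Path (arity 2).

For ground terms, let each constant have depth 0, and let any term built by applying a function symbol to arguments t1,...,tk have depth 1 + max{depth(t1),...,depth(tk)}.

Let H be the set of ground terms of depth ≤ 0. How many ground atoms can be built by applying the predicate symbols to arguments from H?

First count ground terms of depth ≤ 0.
Write N_k for the number of ground terms of depth ≤ k. A term of depth ≤ k is either a constant or a function symbol applied to arguments of depth ≤ k−1, so N_k = 5 + N_{k-1}.
N_0 = 5
So |H| = 5.
A ground atom is a predicate applied to a tuple of terms from H, so the count is the sum over predicates of |H|^arity:
  Path: 5^2 = 25
Total ground atoms: 25.

25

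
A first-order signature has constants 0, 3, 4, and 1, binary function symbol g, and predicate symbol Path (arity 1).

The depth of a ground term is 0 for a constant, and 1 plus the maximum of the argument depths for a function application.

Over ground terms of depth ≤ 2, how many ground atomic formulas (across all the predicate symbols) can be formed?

404

First count ground terms of depth ≤ 2.
Let N_k = |{terms of depth ≤ k}|. Then N_0 = 4 and N_k = 4 + N_{k-1}^2 for k ≥ 1 (one summand per function symbol, arity giving the exponent).
N_0 = 4
N_1 = 4 + 4^2 = 20
N_2 = 4 + 20^2 = 404
So |H| = 404.
A ground atom is a predicate applied to a tuple of terms from H, so the count is the sum over predicates of |H|^arity:
  Path: 404
Total ground atoms: 404.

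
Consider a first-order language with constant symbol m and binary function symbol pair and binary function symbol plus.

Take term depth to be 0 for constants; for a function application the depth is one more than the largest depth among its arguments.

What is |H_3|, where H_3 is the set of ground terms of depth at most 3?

723

Let N_k = |{terms of depth ≤ k}|. Then N_0 = 1 and N_k = 1 + N_{k-1}^2 + N_{k-1}^2 for k ≥ 1 (one summand per function symbol, arity giving the exponent).
N_0 = 1
N_1 = 1 + 1^2 + 1^2 = 3
N_2 = 1 + 3^2 + 3^2 = 19
N_3 = 1 + 19^2 + 19^2 = 723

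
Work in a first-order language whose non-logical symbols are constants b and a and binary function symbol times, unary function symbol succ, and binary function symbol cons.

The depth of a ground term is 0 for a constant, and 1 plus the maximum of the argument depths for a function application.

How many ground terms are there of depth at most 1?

Count level by level. With function symbols times/2, succ/1, cons/2, the terms of depth ≤ k are the 2 constants together with each function applied to depth-≤(k−1) tuples, so N_k = 2 + N_{k-1}^2 + N_{k-1} + N_{k-1}^2.
N_0 = 2
N_1 = 2 + 2^2 + 2 + 2^2 = 12
Explicitly: b, a, times(b, b), times(b, a), times(a, b), times(a, a), succ(b), succ(a), cons(b, b), cons(b, a), cons(a, b), cons(a, a).

12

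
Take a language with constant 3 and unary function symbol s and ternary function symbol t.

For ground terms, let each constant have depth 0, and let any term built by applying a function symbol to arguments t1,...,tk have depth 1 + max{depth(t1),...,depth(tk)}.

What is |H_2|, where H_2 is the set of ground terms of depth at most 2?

31

Write N_k for the number of ground terms of depth ≤ k. A term of depth ≤ k is either a constant or a function symbol applied to arguments of depth ≤ k−1, so N_k = 1 + N_{k-1} + N_{k-1}^3.
N_0 = 1
N_1 = 1 + 1 + 1^3 = 3
N_2 = 1 + 3 + 3^3 = 31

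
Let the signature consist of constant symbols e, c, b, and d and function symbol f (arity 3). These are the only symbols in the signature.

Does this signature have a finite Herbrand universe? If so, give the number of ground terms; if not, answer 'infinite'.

The signature has at least one function symbol (f, arity 3) and at least one constant (e).
Iterating f gives infinitely many distinct ground terms: e, f(e, e, e), f(f(e, e, e), f(e, e, e), f(e, e, e)), ...
So the Herbrand universe is infinite.

infinite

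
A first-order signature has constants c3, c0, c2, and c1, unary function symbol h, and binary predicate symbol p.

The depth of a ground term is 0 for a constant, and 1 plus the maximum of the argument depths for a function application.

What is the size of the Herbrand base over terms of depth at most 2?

First count ground terms of depth ≤ 2.
Let N_k = |{terms of depth ≤ k}|. Then N_0 = 4 and N_k = 4 + N_{k-1} for k ≥ 1 (one summand per function symbol, arity giving the exponent).
N_0 = 4
N_1 = 4 + 4 = 8
N_2 = 4 + 8 = 12
So |H| = 12.
Ground atoms are formed by filling each argument slot of a predicate with a term from H, so an r-ary predicate gives |H|^r atoms:
  p: 12^2 = 144
Total ground atoms: 144.

144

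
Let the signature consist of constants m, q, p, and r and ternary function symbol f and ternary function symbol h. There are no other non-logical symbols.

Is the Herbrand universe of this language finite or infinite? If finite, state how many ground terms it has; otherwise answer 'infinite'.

infinite

The signature has at least one function symbol (f, arity 3) and at least one constant (m).
Iterating f gives infinitely many distinct ground terms: m, f(m, m, m), f(f(m, m, m), f(m, m, m), f(m, m, m)), ...
So the Herbrand universe is infinite.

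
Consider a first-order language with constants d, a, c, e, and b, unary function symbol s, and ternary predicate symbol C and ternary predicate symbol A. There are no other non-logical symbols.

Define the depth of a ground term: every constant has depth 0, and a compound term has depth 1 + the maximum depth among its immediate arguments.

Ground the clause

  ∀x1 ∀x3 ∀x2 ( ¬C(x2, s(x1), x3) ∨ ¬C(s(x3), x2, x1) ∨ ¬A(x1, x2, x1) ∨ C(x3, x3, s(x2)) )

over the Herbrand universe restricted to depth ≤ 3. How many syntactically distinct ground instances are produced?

Ground terms of depth ≤ 3:
  Let N_k count ground terms of depth at most k. Each non-constant term of depth ≤ k is some function symbol applied to depth-≤(k−1) arguments, giving N_k = 5 + N_{k-1}.
  N_0 = 5
  N_1 = 5 + 5 = 10
  N_2 = 5 + 10 = 15
  N_3 = 5 + 15 = 20
So there are 20 ground terms available for substitution.
There are 3 variables to instantiate (x1, x3, x2), each occurring in at least one literal, so different choices give different ground instances.
Number of ground instances = 20^3 = 8000.

8000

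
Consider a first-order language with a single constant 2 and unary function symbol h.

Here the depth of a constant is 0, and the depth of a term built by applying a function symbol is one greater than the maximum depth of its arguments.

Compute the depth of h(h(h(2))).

3

depth(h(2)) = 1 + depth(2) = 1 + 0 = 1
depth(h(h(2))) = 1 + depth(h(2)) = 1 + 1 = 2
depth(h(h(h(2)))) = 1 + depth(h(h(2))) = 1 + 2 = 3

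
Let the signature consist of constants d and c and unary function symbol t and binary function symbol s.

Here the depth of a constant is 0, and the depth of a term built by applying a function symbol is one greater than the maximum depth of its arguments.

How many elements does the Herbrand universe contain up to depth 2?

Let N_k count ground terms of depth at most k. Each non-constant term of depth ≤ k is some function symbol applied to depth-≤(k−1) arguments, giving N_k = 2 + N_{k-1} + N_{k-1}^2.
N_0 = 2
N_1 = 2 + 2 + 2^2 = 8
N_2 = 2 + 8 + 8^2 = 74

74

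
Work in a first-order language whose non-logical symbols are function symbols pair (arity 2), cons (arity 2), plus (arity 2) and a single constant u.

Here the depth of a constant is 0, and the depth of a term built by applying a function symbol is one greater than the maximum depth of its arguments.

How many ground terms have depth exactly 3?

Let N_k = |{terms of depth ≤ k}|. Then N_0 = 1 and N_k = 1 + N_{k-1}^2 + N_{k-1}^2 + N_{k-1}^2 for k ≥ 1 (one summand per function symbol, arity giving the exponent).
N_0 = 1
N_1 = 1 + 1^2 + 1^2 + 1^2 = 4
N_2 = 1 + 4^2 + 4^2 + 4^2 = 49
N_3 = 1 + 49^2 + 49^2 + 49^2 = 7204
Terms of depth exactly 3: N_3 − N_2 = 7204 − 49 = 7155.

7155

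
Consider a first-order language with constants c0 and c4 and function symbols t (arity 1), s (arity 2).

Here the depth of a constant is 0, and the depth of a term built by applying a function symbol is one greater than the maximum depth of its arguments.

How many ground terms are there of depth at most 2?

74

If N_k denotes the number of depth-≤k ground terms, the 2 constants give N_0 = 2, and each function symbol of arity r contributes N_{k-1}^r new terms at level k: N_k = 2 + N_{k-1} + N_{k-1}^2.
N_0 = 2
N_1 = 2 + 2 + 2^2 = 8
N_2 = 2 + 8 + 8^2 = 74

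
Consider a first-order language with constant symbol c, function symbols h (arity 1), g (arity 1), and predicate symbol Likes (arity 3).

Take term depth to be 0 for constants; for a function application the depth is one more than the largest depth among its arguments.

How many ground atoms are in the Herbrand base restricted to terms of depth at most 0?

1

First count ground terms of depth ≤ 0.
Write N_k for the number of ground terms of depth ≤ k. A term of depth ≤ k is either a constant or a function symbol applied to arguments of depth ≤ k−1, so N_k = 1 + N_{k-1} + N_{k-1}.
N_0 = 1
Explicitly: c.
So |H| = 1.
A ground atom is a predicate applied to a tuple of terms from H, so the count is the sum over predicates of |H|^arity:
  Likes: 1^3 = 1
Total ground atoms: 1.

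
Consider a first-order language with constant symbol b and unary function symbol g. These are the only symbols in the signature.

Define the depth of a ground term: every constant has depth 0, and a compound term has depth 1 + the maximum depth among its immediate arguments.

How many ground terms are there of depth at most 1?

If N_k denotes the number of depth-≤k ground terms, the 1 constant gives N_0 = 1, and each function symbol of arity r contributes N_{k-1}^r new terms at level k: N_k = 1 + N_{k-1}.
N_0 = 1
N_1 = 1 + 1 = 2
Explicitly: b, g(b).

2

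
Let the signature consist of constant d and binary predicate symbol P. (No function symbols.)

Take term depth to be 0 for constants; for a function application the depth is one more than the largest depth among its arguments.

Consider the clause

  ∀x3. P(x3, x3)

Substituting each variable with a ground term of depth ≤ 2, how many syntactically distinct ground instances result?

Ground terms of depth ≤ 2:
  With no function symbols every ground term is a constant, so there is exactly 1 ground term at every depth bound.
  N_0 = 1
  N_1 = 1
  N_2 = 1
  Explicitly: d.
So there is exactly 1 ground term available for substitution.
There is 1 variable to instantiate (x3),  occurring in at least one literal, so different choices give different ground instances.
Number of ground instances = 1.

1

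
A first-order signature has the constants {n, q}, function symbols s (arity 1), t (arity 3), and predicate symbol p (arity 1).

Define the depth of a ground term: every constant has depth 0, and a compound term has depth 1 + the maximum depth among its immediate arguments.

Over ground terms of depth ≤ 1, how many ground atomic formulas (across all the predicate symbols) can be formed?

12

First count ground terms of depth ≤ 1.
If N_k denotes the number of depth-≤k ground terms, the 2 constants give N_0 = 2, and each function symbol of arity r contributes N_{k-1}^r new terms at level k: N_k = 2 + N_{k-1} + N_{k-1}^3.
N_0 = 2
N_1 = 2 + 2 + 2^3 = 12
So |H| = 12.
A ground atom is a predicate applied to a tuple of terms from H, so the count is the sum over predicates of |H|^arity:
  p: 12
Total ground atoms: 12.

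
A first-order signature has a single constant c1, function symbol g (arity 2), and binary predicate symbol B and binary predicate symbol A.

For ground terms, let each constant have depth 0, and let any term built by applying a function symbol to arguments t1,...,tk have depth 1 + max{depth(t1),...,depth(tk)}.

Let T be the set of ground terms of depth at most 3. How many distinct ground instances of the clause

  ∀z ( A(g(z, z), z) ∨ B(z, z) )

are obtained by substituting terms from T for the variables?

26

Ground terms of depth ≤ 3:
  Let N_k count ground terms of depth at most k. Each non-constant term of depth ≤ k is some function symbol applied to depth-≤(k−1) arguments, giving N_k = 1 + N_{k-1}^2.
  N_0 = 1
  N_1 = 1 + 1^2 = 2
  N_2 = 1 + 2^2 = 5
  N_3 = 1 + 5^2 = 26
So there are 26 ground terms available for substitution.
The body mentions the single quantified variable z; since ground terms form a free algebra, no two substitutions collapse to the same formula.
Number of ground instances = 26.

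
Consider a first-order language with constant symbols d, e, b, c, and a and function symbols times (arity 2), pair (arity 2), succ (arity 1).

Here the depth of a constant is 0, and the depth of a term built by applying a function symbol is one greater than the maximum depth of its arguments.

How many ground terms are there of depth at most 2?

7265

Write N_k for the number of ground terms of depth ≤ k. A term of depth ≤ k is either a constant or a function symbol applied to arguments of depth ≤ k−1, so N_k = 5 + N_{k-1}^2 + N_{k-1}^2 + N_{k-1}.
N_0 = 5
N_1 = 5 + 5^2 + 5^2 + 5 = 60
N_2 = 5 + 60^2 + 60^2 + 60 = 7265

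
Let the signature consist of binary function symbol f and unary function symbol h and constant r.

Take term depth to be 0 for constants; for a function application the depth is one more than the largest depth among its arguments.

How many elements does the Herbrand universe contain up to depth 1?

Count level by level. With function symbols f/2, h/1, the terms of depth ≤ k are the 1 constant together with each function applied to depth-≤(k−1) tuples, so N_k = 1 + N_{k-1}^2 + N_{k-1}.
N_0 = 1
N_1 = 1 + 1^2 + 1 = 3
Explicitly: r, f(r, r), h(r).

3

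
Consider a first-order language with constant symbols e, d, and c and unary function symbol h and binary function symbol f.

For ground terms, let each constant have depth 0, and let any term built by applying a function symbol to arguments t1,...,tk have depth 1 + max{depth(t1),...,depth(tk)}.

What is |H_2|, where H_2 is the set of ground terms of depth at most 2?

243

Write N_k for the number of ground terms of depth ≤ k. A term of depth ≤ k is either a constant or a function symbol applied to arguments of depth ≤ k−1, so N_k = 3 + N_{k-1} + N_{k-1}^2.
N_0 = 3
N_1 = 3 + 3 + 3^2 = 15
N_2 = 3 + 15 + 15^2 = 243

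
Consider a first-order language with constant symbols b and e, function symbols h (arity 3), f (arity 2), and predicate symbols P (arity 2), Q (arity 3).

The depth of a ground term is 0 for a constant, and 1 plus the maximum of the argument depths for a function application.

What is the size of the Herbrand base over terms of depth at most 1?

First count ground terms of depth ≤ 1.
Write N_k for the number of ground terms of depth ≤ k. A term of depth ≤ k is either a constant or a function symbol applied to arguments of depth ≤ k−1, so N_k = 2 + N_{k-1}^3 + N_{k-1}^2.
N_0 = 2
N_1 = 2 + 2^3 + 2^2 = 14
So |H| = 14.
A ground atom is a predicate applied to a tuple of terms from H, so the count is the sum over predicates of |H|^arity:
  P: 14^2 = 196;  Q: 14^3 = 2744
Total ground atoms: 196 + 2744 = 2940.

2940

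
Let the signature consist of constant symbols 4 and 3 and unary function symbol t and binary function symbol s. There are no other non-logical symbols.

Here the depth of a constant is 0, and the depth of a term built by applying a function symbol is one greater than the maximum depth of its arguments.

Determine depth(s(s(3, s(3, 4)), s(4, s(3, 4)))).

depth(s(3, 4)) = 1 + max(0, 0) = 1
depth(s(3, s(3, 4))) = 1 + max(0, 1) = 2
depth(s(4, s(3, 4))) = 1 + max(0, 1) = 2
depth(s(s(3, s(3, 4)), s(4, s(3, 4)))) = 1 + max(2, 2) = 3

3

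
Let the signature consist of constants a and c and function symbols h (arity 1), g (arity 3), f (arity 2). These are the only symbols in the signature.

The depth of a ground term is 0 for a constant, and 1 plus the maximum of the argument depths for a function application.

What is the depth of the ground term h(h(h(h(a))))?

4

depth(h(a)) = 1 + depth(a) = 1 + 0 = 1
depth(h(h(a))) = 1 + depth(h(a)) = 1 + 1 = 2
depth(h(h(h(a)))) = 1 + depth(h(h(a))) = 1 + 2 = 3
depth(h(h(h(h(a))))) = 1 + depth(h(h(h(a)))) = 1 + 3 = 4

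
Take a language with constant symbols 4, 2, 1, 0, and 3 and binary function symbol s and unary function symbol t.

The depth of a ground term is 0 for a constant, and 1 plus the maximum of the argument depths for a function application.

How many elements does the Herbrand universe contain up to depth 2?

1265

Write N_k for the number of ground terms of depth ≤ k. A term of depth ≤ k is either a constant or a function symbol applied to arguments of depth ≤ k−1, so N_k = 5 + N_{k-1}^2 + N_{k-1}.
N_0 = 5
N_1 = 5 + 5^2 + 5 = 35
N_2 = 5 + 35^2 + 35 = 1265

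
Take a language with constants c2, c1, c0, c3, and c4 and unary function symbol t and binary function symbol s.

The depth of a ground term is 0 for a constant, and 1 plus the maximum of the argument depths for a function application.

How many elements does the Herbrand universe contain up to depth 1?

35

Let N_k count ground terms of depth at most k. Each non-constant term of depth ≤ k is some function symbol applied to depth-≤(k−1) arguments, giving N_k = 5 + N_{k-1} + N_{k-1}^2.
N_0 = 5
N_1 = 5 + 5 + 5^2 = 35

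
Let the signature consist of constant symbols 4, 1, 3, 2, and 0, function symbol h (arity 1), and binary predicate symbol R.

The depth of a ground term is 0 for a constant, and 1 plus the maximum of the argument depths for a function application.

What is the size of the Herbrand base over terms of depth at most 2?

225

First count ground terms of depth ≤ 2.
Count level by level. With function symbols h/1, the terms of depth ≤ k are the 5 constants together with each function applied to depth-≤(k−1) tuples, so N_k = 5 + N_{k-1}.
N_0 = 5
N_1 = 5 + 5 = 10
N_2 = 5 + 10 = 15
So |H| = 15.
For each predicate symbol, the number of ground atoms is |H| raised to its arity; summing:
  R: 15^2 = 225
Total ground atoms: 225.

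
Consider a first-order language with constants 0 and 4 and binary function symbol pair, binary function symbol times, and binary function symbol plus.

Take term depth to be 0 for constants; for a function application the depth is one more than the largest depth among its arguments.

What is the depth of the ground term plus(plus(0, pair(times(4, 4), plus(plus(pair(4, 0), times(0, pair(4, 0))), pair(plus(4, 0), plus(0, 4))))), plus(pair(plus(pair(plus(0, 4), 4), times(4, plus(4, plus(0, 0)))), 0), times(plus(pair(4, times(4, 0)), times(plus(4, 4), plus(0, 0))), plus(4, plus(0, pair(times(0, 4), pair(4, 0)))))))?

7

depth(times(4, 4)) = 1 + max(0, 0) = 1
depth(pair(4, 0)) = 1 + max(0, 0) = 1
depth(times(0, pair(4, 0))) = 1 + max(0, 1) = 2
depth(plus(pair(4, 0), times(0, pair(4, 0)))) = 1 + max(1, 2) = 3
depth(plus(4, 0)) = 1 + max(0, 0) = 1
depth(plus(0, 4)) = 1 + max(0, 0) = 1
depth(pair(plus(4, 0), plus(0, 4))) = 1 + max(1, 1) = 2
depth(plus(plus(pair(4, 0), times(0, pair(4, 0))), pair(plus(4, 0), plus(0, 4)))) = 1 + max(3, 2) = 4
depth(pair(times(4, 4), plus(plus(pair(4, 0), times(0, pair(4, 0))), pair(plus(4, 0), plus(0, 4))))) = 1 + max(1, 4) = 5
depth(plus(0, pair(times(4, 4), plus(plus(pair(4, 0), times(0, pair(4, 0))), pair(plus(4, 0), plus(0, 4)))))) = 1 + max(0, 5) = 6
depth(pair(plus(0, 4), 4)) = 1 + max(1, 0) = 2
depth(plus(0, 0)) = 1 + max(0, 0) = 1
depth(plus(4, plus(0, 0))) = 1 + max(0, 1) = 2
depth(times(4, plus(4, plus(0, 0)))) = 1 + max(0, 2) = 3
depth(plus(pair(plus(0, 4), 4), times(4, plus(4, plus(0, 0))))) = 1 + max(2, 3) = 4
depth(pair(plus(pair(plus(0, 4), 4), times(4, plus(4, plus(0, 0)))), 0)) = 1 + max(4, 0) = 5
depth(times(4, 0)) = 1 + max(0, 0) = 1
depth(pair(4, times(4, 0))) = 1 + max(0, 1) = 2
depth(plus(4, 4)) = 1 + max(0, 0) = 1
depth(times(plus(4, 4), plus(0, 0))) = 1 + max(1, 1) = 2
depth(plus(pair(4, times(4, 0)), times(plus(4, 4), plus(0, 0)))) = 1 + max(2, 2) = 3
depth(times(0, 4)) = 1 + max(0, 0) = 1
depth(pair(times(0, 4), pair(4, 0))) = 1 + max(1, 1) = 2
depth(plus(0, pair(times(0, 4), pair(4, 0)))) = 1 + max(0, 2) = 3
depth(plus(4, plus(0, pair(times(0, 4), pair(4, 0))))) = 1 + max(0, 3) = 4
depth(times(plus(pair(4, times(4, 0)), times(plus(4, 4), plus(0, 0))), plus(4, plus(0, pair(times(0, 4), pair(4, 0)))))) = 1 + max(3, 4) = 5
depth(plus(pair(plus(pair(plus(0, 4), 4), times(4, plus(4, plus(0, 0)))), 0), times(plus(pair(4, times(4, 0)), times(plus(4, 4), plus(0, 0))), plus(4, plus(0, pair(times(0, 4), pair(4, 0))))))) = 1 + max(5, 5) = 6
depth(plus(plus(0, pair(times(4, 4), plus(plus(pair(4, 0), times(0, pair(4, 0))), pair(plus(4, 0), plus(0, 4))))), plus(pair(plus(pair(plus(0, 4), 4), times(4, plus(4, plus(0, 0)))), 0), times(plus(pair(4, times(4, 0)), times(plus(4, 4), plus(0, 0))), plus(4, plus(0, pair(times(0, 4), pair(4, 0)))))))) = 1 + max(6, 6) = 7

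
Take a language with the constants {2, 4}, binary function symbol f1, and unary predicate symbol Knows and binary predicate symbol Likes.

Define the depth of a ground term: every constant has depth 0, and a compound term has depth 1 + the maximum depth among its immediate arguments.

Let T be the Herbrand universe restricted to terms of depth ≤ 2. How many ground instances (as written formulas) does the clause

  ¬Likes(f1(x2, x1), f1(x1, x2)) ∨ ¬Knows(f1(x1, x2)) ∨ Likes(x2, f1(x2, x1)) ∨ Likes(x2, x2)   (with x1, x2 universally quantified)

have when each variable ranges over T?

1444

Ground terms of depth ≤ 2:
  If N_k denotes the number of depth-≤k ground terms, the 2 constants give N_0 = 2, and each function symbol of arity r contributes N_{k-1}^r new terms at level k: N_k = 2 + N_{k-1}^2.
  N_0 = 2
  N_1 = 2 + 2^2 = 6
  N_2 = 2 + 6^2 = 38
So there are 38 ground terms available for substitution.
There are 2 variables to instantiate (x1, x2), each occurring in at least one literal, so different choices give different ground instances.
Number of ground instances = 38^2 = 1444.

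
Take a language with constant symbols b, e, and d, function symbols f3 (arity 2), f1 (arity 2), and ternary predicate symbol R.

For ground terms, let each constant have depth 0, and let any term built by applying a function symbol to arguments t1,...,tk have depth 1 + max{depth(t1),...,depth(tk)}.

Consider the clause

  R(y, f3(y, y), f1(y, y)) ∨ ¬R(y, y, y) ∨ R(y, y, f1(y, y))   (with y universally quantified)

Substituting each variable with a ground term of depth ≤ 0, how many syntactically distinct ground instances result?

Ground terms of depth ≤ 0:
  Write N_k for the number of ground terms of depth ≤ k. A term of depth ≤ k is either a constant or a function symbol applied to arguments of depth ≤ k−1, so N_k = 3 + N_{k-1}^2 + N_{k-1}^2.
  N_0 = 3
  Explicitly: b, e, d.
So there are 3 ground terms available for substitution.
The clause has 1 distinct variable (y), which appears in the body. In the free term algebra distinct substitutions yield syntactically distinct ground instances.
Number of ground instances = 3.

3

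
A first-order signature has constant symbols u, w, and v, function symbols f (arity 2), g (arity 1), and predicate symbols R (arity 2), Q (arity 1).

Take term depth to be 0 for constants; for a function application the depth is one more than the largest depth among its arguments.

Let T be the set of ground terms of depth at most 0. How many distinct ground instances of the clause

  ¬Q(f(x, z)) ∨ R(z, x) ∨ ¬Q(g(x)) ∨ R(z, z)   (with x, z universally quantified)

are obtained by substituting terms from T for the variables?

9

Ground terms of depth ≤ 0:
  Write N_k for the number of ground terms of depth ≤ k. A term of depth ≤ k is either a constant or a function symbol applied to arguments of depth ≤ k−1, so N_k = 3 + N_{k-1}^2 + N_{k-1}.
  N_0 = 3
So there are 3 ground terms available for substitution.
Each of x, z ranges independently over the available ground terms, and distinct assignments produce distinct instances.
Number of ground instances = 3^2 = 9.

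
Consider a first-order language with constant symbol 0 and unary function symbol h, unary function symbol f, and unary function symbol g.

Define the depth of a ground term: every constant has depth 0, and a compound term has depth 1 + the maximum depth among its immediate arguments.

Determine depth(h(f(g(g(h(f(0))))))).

depth(f(0)) = 1 + depth(0) = 1 + 0 = 1
depth(h(f(0))) = 1 + depth(f(0)) = 1 + 1 = 2
depth(g(h(f(0)))) = 1 + depth(h(f(0))) = 1 + 2 = 3
depth(g(g(h(f(0))))) = 1 + depth(g(h(f(0)))) = 1 + 3 = 4
depth(f(g(g(h(f(0)))))) = 1 + depth(g(g(h(f(0))))) = 1 + 4 = 5
depth(h(f(g(g(h(f(0))))))) = 1 + depth(f(g(g(h(f(0)))))) = 1 + 5 = 6

6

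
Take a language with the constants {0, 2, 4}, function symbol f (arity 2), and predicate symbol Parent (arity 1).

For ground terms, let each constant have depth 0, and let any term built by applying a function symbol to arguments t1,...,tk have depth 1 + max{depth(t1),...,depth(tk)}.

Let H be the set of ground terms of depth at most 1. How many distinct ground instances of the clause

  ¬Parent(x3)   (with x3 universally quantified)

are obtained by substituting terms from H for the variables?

Ground terms of depth ≤ 1:
  Let N_k = |{terms of depth ≤ k}|. Then N_0 = 3 and N_k = 3 + N_{k-1}^2 for k ≥ 1 (one summand per function symbol, arity giving the exponent).
  N_0 = 3
  N_1 = 3 + 3^2 = 12
So there are 12 ground terms available for substitution.
The clause has 1 distinct variable (x3), which appears in the body. In the free term algebra distinct substitutions yield syntactically distinct ground instances.
Number of ground instances = 12.

12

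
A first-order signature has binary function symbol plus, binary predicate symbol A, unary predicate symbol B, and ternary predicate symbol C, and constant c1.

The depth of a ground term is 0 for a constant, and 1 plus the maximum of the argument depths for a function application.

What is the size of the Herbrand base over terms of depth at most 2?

First count ground terms of depth ≤ 2.
Count level by level. With function symbols plus/2, the terms of depth ≤ k are the 1 constant together with each function applied to depth-≤(k−1) tuples, so N_k = 1 + N_{k-1}^2.
N_0 = 1
N_1 = 1 + 1^2 = 2
N_2 = 1 + 2^2 = 5
Explicitly: c1, plus(c1, c1), plus(c1, plus(c1, c1)), plus(plus(c1, c1), c1), plus(plus(c1, c1), plus(c1, c1)).
So |H| = 5.
Each predicate of arity r yields |H|^r ground atoms (one per choice of an r-tuple from H):
  A: 5^2 = 25;  B: 5;  C: 5^3 = 125
Total ground atoms: 25 + 5 + 125 = 155.

155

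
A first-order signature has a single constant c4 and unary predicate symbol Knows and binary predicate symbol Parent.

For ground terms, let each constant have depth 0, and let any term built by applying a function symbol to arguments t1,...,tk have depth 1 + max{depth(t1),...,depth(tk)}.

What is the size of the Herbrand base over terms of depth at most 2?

First count ground terms of depth ≤ 2.
With no function symbols every ground term is a constant, so there is exactly 1 ground term at every depth bound.
N_0 = 1
N_1 = 1
N_2 = 1
So |H| = 1.
Each predicate of arity r yields |H|^r ground atoms (one per choice of an r-tuple from H):
  Knows: 1;  Parent: 1^2 = 1
Total ground atoms: 1 + 1 = 2.

2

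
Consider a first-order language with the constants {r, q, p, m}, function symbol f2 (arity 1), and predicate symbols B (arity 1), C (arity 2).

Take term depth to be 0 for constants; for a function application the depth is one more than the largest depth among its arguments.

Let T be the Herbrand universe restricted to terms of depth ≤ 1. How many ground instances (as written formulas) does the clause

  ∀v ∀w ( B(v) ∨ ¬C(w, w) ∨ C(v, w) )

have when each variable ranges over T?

Ground terms of depth ≤ 1:
  Count level by level. With function symbols f2/1, the terms of depth ≤ k are the 4 constants together with each function applied to depth-≤(k−1) tuples, so N_k = 4 + N_{k-1}.
  N_0 = 4
  N_1 = 4 + 4 = 8
  Explicitly: r, q, p, m, f2(r), f2(q), f2(p), f2(m).
So there are 8 ground terms available for substitution.
There are 2 variables to instantiate (v, w), each occurring in at least one literal, so different choices give different ground instances.
Number of ground instances = 8^2 = 64.

64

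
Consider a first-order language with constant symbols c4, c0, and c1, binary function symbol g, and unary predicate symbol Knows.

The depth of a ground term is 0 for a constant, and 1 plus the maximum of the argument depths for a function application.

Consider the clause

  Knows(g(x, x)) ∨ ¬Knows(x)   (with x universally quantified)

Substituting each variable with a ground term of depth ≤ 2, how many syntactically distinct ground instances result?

Ground terms of depth ≤ 2:
  Count level by level. With function symbols g/2, the terms of depth ≤ k are the 3 constants together with each function applied to depth-≤(k−1) tuples, so N_k = 3 + N_{k-1}^2.
  N_0 = 3
  N_1 = 3 + 3^2 = 12
  N_2 = 3 + 12^2 = 147
So there are 147 ground terms available for substitution.
The variable x ranges independently over the available ground terms, and distinct assignments produce distinct instances.
Number of ground instances = 147.

147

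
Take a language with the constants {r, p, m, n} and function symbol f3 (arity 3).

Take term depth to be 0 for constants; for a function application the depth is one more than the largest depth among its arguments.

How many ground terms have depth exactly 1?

Count level by level. With function symbols f3/3, the terms of depth ≤ k are the 4 constants together with each function applied to depth-≤(k−1) tuples, so N_k = 4 + N_{k-1}^3.
N_0 = 4
N_1 = 4 + 4^3 = 68
Terms of depth exactly 1: N_1 − N_0 = 68 − 4 = 64.

64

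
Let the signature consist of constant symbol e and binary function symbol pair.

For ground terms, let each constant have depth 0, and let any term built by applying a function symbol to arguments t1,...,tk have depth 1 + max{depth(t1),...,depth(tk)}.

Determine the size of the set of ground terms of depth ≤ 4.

If N_k denotes the number of depth-≤k ground terms, the 1 constant gives N_0 = 1, and each function symbol of arity r contributes N_{k-1}^r new terms at level k: N_k = 1 + N_{k-1}^2.
N_0 = 1
N_1 = 1 + 1^2 = 2
N_2 = 1 + 2^2 = 5
N_3 = 1 + 5^2 = 26
N_4 = 1 + 26^2 = 677

677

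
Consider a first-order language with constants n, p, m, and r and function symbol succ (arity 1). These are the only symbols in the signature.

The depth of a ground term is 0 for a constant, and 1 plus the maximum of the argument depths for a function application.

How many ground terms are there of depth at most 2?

12

Let N_k count ground terms of depth at most k. Each non-constant term of depth ≤ k is some function symbol applied to depth-≤(k−1) arguments, giving N_k = 4 + N_{k-1}.
N_0 = 4
N_1 = 4 + 4 = 8
N_2 = 4 + 8 = 12
Explicitly: n, p, m, r, succ(n), succ(p), succ(m), succ(r), succ(succ(n)), succ(succ(p)), succ(succ(m)), succ(succ(r)).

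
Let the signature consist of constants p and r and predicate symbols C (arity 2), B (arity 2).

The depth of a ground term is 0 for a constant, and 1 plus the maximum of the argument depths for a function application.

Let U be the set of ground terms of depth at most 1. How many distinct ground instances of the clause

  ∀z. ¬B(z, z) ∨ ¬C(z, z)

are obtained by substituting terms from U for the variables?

Ground terms of depth ≤ 1:
  With no function symbols every ground term is a constant, so there are exactly 2 ground terms at every depth bound.
  N_0 = 2
  N_1 = 2
  Explicitly: p, r.
So there are 2 ground terms available for substitution.
The body mentions the single quantified variable z; since ground terms form a free algebra, no two substitutions collapse to the same formula.
Number of ground instances = 2.

2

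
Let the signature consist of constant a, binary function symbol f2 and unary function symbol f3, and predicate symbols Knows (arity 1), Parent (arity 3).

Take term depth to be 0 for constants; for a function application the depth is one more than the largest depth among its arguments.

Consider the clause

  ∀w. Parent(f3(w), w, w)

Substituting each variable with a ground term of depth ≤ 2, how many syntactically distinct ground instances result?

Ground terms of depth ≤ 2:
  Let N_k count ground terms of depth at most k. Each non-constant term of depth ≤ k is some function symbol applied to depth-≤(k−1) arguments, giving N_k = 1 + N_{k-1}^2 + N_{k-1}.
  N_0 = 1
  N_1 = 1 + 1^2 + 1 = 3
  N_2 = 1 + 3^2 + 3 = 13
So there are 13 ground terms available for substitution.
The clause has 1 distinct variable (w), which appears in the body. In the free term algebra distinct substitutions yield syntactically distinct ground instances.
Number of ground instances = 13.

13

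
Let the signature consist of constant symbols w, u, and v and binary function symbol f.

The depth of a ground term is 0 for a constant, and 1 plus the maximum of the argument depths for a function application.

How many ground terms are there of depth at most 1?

12

Let N_k count ground terms of depth at most k. Each non-constant term of depth ≤ k is some function symbol applied to depth-≤(k−1) arguments, giving N_k = 3 + N_{k-1}^2.
N_0 = 3
N_1 = 3 + 3^2 = 12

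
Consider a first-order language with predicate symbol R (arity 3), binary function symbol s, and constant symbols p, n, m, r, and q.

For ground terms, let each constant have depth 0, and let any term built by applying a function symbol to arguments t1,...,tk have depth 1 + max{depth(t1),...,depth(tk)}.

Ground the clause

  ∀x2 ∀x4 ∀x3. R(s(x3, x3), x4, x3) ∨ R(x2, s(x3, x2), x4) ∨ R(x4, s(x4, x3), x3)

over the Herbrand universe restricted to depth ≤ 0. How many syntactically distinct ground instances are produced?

125

Ground terms of depth ≤ 0:
  Let N_k count ground terms of depth at most k. Each non-constant term of depth ≤ k is some function symbol applied to depth-≤(k−1) arguments, giving N_k = 5 + N_{k-1}^2.
  N_0 = 5
So there are 5 ground terms available for substitution.
The clause has 3 distinct variables (x2, x4, x3), each appearing in the body. In the free term algebra distinct substitutions yield syntactically distinct ground instances.
Number of ground instances = 5^3 = 125.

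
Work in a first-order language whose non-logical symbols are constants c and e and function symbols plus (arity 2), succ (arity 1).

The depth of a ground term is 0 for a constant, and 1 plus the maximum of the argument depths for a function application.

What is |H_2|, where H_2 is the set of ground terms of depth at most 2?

74

Count level by level. With function symbols plus/2, succ/1, the terms of depth ≤ k are the 2 constants together with each function applied to depth-≤(k−1) tuples, so N_k = 2 + N_{k-1}^2 + N_{k-1}.
N_0 = 2
N_1 = 2 + 2^2 + 2 = 8
N_2 = 2 + 8^2 + 8 = 74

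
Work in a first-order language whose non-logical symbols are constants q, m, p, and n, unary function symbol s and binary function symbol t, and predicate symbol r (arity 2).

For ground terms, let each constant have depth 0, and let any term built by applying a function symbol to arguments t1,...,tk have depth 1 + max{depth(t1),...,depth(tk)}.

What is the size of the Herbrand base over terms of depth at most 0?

First count ground terms of depth ≤ 0.
Let N_k count ground terms of depth at most k. Each non-constant term of depth ≤ k is some function symbol applied to depth-≤(k−1) arguments, giving N_k = 4 + N_{k-1} + N_{k-1}^2.
N_0 = 4
So |H| = 4.
A ground atom is a predicate applied to a tuple of terms from H, so the count is the sum over predicates of |H|^arity:
  r: 4^2 = 16
Total ground atoms: 16.

16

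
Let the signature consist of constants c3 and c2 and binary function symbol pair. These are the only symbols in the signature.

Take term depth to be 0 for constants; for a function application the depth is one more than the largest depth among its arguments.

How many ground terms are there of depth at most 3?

1446

If N_k denotes the number of depth-≤k ground terms, the 2 constants give N_0 = 2, and each function symbol of arity r contributes N_{k-1}^r new terms at level k: N_k = 2 + N_{k-1}^2.
N_0 = 2
N_1 = 2 + 2^2 = 6
N_2 = 2 + 6^2 = 38
N_3 = 2 + 38^2 = 1446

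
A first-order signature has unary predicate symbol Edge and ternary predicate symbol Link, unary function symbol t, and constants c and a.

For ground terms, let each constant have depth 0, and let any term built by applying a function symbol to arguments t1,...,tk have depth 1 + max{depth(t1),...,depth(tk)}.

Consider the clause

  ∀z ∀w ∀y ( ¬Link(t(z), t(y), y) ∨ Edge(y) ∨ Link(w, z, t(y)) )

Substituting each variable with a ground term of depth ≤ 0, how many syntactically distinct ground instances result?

Ground terms of depth ≤ 0:
  Let N_k count ground terms of depth at most k. Each non-constant term of depth ≤ k is some function symbol applied to depth-≤(k−1) arguments, giving N_k = 2 + N_{k-1}.
  N_0 = 2
So there are 2 ground terms available for substitution.
Each of z, w, y ranges independently over the available ground terms, and distinct assignments produce distinct instances.
Number of ground instances = 2^3 = 8.

8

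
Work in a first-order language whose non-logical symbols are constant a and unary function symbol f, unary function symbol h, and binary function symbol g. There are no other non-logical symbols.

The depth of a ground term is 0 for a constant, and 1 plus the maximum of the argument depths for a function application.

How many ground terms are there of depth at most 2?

Write N_k for the number of ground terms of depth ≤ k. A term of depth ≤ k is either a constant or a function symbol applied to arguments of depth ≤ k−1, so N_k = 1 + N_{k-1} + N_{k-1} + N_{k-1}^2.
N_0 = 1
N_1 = 1 + 1 + 1 + 1^2 = 4
N_2 = 1 + 4 + 4 + 4^2 = 25

25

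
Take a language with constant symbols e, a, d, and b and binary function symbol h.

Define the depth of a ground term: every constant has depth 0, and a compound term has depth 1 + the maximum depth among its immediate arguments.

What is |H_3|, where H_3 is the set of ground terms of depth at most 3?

163220

If N_k denotes the number of depth-≤k ground terms, the 4 constants give N_0 = 4, and each function symbol of arity r contributes N_{k-1}^r new terms at level k: N_k = 4 + N_{k-1}^2.
N_0 = 4
N_1 = 4 + 4^2 = 20
N_2 = 4 + 20^2 = 404
N_3 = 4 + 404^2 = 163220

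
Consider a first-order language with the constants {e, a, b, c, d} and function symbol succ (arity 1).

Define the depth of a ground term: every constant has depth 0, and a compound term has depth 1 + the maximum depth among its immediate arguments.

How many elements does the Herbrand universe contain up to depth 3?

20

Let N_k = |{terms of depth ≤ k}|. Then N_0 = 5 and N_k = 5 + N_{k-1} for k ≥ 1 (one summand per function symbol, arity giving the exponent).
N_0 = 5
N_1 = 5 + 5 = 10
N_2 = 5 + 10 = 15
N_3 = 5 + 15 = 20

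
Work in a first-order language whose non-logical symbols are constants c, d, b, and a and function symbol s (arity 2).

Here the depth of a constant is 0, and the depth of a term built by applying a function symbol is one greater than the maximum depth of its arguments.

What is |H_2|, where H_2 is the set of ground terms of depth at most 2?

404

Write N_k for the number of ground terms of depth ≤ k. A term of depth ≤ k is either a constant or a function symbol applied to arguments of depth ≤ k−1, so N_k = 4 + N_{k-1}^2.
N_0 = 4
N_1 = 4 + 4^2 = 20
N_2 = 4 + 20^2 = 404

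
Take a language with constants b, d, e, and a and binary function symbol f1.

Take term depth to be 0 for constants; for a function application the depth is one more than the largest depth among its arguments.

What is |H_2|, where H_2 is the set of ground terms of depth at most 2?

Write N_k for the number of ground terms of depth ≤ k. A term of depth ≤ k is either a constant or a function symbol applied to arguments of depth ≤ k−1, so N_k = 4 + N_{k-1}^2.
N_0 = 4
N_1 = 4 + 4^2 = 20
N_2 = 4 + 20^2 = 404

404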